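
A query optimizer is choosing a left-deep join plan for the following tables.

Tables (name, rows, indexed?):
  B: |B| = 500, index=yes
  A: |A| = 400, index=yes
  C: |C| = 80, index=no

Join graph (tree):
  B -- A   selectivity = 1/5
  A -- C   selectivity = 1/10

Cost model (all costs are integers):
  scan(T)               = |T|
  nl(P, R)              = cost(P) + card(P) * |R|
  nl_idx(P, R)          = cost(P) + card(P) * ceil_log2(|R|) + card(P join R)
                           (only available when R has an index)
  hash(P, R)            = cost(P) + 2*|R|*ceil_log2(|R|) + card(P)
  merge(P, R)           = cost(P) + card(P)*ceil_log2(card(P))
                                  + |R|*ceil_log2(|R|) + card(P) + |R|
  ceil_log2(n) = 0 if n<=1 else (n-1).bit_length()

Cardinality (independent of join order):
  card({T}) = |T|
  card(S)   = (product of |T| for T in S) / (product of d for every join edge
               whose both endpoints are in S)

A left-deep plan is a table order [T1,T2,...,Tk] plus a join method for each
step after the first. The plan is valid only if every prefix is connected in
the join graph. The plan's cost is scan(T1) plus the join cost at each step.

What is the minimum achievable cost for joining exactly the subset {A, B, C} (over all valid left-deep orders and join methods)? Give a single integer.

14120

Selinger DP over subsets of {A,B,C}:
  {B}: scan cost=500, card=500
  {A}: scan cost=400, card=400
  {C}: scan cost=80, card=80
  {AB}: card=40000; try (A,hash)→8200, (B,merge)→9400, (A,merge)→9500, (B,hash)→9800, (B,nl_idx)→44000, (A,nl_idx)→45000 …(+2); best=8200 via (A,hash)
  {AC}: card=3200; try (C,hash)→1920, (A,nl_idx)→4000, (A,merge)→4720, (C,merge)→5040, (A,hash)→7360, (A,nl)→32080 …(+1); best=1920 via (C,hash)
  {ABC}: card=320000; try (B,hash)→14120, (B,merge)→48520, (C,hash)→49320, (B,nl_idx)→350720, (C,merge)→688840, (B,nl)→1601920 …(+1); best=14120 via (B,hash)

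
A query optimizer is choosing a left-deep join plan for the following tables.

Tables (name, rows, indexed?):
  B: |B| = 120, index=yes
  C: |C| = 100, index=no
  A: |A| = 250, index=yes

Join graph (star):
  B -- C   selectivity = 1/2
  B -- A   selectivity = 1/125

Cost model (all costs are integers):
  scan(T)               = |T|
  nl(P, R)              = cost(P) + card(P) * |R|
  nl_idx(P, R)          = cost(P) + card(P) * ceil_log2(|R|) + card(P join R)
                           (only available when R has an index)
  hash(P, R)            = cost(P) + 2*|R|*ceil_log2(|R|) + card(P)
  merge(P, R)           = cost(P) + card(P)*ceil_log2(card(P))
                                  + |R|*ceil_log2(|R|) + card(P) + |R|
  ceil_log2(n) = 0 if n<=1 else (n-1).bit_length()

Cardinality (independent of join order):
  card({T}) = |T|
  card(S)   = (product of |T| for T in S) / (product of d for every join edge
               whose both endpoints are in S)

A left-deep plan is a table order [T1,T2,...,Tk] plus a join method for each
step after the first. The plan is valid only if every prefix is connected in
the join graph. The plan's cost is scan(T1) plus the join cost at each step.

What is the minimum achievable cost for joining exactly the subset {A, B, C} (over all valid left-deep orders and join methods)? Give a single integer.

2960

Selinger DP over subsets of {A,B,C}:
  {B}: scan cost=120, card=120
  {C}: scan cost=100, card=100
  {A}: scan cost=250, card=250
  {BC}: card=6000; try (C,hash)→1640, (B,merge)→1860, (C,merge)→1880, (B,hash)→1880, (B,nl_idx)→6800, (B,nl)→12100 …(+1); best=1640 via (C,hash)
  {AB}: card=240; try (A,nl_idx)→1320, (B,hash)→2180, (B,nl_idx)→2240, (A,merge)→3330, (B,merge)→3460, (A,hash)→4240 …(+2); best=1320 via (A,nl_idx)
  {ABC}: card=12000; try (C,hash)→2960, (C,merge)→4280, (A,hash)→11640, (C,nl)→25320, (A,nl_idx)→61640, (A,merge)→87890 …(+1); best=2960 via (C,hash)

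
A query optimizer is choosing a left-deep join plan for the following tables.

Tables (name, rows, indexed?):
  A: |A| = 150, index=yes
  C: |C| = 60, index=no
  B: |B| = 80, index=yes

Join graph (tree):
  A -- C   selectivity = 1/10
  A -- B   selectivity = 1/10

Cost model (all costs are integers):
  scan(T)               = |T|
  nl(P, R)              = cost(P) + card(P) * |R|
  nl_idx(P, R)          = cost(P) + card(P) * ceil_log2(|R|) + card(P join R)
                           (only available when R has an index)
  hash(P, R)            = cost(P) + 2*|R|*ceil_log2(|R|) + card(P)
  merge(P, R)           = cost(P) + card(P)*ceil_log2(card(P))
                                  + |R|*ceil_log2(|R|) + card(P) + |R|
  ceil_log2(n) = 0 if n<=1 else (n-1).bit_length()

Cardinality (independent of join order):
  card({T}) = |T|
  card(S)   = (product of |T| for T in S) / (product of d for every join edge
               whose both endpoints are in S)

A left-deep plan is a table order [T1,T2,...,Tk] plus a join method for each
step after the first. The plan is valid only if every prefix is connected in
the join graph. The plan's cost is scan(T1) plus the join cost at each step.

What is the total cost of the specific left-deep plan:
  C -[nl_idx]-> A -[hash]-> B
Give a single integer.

3460

step 1: scan C: cost=60, card=60
step 2: join A via nl_idx
    card(P join A) = 60*150/(10) = 900
    cost = 60 + 60*8 + 900 = 1440
step 3: join B via hash
    card(P join B) = 900*80/(10) = 7200
    cost = 1440 + 2*80*7 + 900 = 3460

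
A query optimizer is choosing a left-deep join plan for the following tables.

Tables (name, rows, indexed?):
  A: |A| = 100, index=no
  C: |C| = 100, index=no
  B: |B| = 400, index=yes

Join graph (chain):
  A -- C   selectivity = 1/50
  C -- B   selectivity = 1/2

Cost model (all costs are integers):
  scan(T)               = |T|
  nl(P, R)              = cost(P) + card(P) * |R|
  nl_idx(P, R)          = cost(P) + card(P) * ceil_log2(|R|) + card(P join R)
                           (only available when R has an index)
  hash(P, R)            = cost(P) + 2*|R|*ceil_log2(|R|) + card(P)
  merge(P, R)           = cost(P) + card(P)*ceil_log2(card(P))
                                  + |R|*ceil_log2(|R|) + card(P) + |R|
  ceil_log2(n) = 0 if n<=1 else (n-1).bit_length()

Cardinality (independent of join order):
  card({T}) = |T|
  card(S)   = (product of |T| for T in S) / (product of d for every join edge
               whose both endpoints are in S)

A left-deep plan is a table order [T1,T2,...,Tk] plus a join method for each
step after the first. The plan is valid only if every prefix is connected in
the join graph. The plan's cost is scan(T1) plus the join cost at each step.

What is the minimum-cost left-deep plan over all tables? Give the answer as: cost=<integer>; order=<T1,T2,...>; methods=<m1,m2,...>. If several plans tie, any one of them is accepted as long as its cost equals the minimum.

cost=7400; order=A,C,B; methods=hash,merge

Selinger DP (subsets sized 1..n):
  {A}: scan cost=100, card=100
  {C}: scan cost=100, card=100
  {B}: scan cost=400, card=400
  {AC}: card=200; try (C,hash)→1600, (A,hash)→1600, (C,merge)→1700, (A,merge)→1700, (C,nl)→10100, (A,nl)→10100; best=1600 via (C,hash)
  {BC}: card=20000; try (C,hash)→2200, (B,merge)→4900, (C,merge)→5200, (B,hash)→7400, (B,nl_idx)→21000, (B,nl)→40100 …(+1); best=2200 via (C,hash)
  {ABC}: card=40000; try (B,merge)→7400, (B,hash)→9000, (A,hash)→23600, (B,nl_idx)→43400, (B,nl)→81600, (A,merge)→323000 …(+1); best=7400 via (B,merge)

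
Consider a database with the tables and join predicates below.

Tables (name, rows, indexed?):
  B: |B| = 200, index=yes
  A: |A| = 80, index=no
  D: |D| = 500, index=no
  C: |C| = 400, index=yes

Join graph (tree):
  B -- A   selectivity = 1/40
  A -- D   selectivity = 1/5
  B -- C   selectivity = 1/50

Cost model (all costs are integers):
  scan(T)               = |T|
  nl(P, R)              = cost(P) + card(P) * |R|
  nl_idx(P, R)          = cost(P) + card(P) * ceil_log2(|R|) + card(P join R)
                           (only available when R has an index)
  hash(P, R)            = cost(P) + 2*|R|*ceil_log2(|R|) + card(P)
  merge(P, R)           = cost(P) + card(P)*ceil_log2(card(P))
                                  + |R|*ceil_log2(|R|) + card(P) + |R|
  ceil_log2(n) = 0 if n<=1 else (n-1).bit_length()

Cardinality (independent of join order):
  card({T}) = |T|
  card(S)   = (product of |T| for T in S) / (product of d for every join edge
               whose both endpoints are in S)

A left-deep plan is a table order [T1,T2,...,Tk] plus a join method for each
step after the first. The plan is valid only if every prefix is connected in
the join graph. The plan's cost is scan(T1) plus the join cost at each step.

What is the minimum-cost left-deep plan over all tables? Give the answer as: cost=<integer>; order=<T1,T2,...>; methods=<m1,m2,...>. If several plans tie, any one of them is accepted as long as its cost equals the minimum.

cost=18520; order=B,C,A,D; methods=nl_idx,hash,hash

Selinger DP (subsets sized 1..n):
  {B}: scan cost=200, card=200
  {A}: scan cost=80, card=80
  {D}: scan cost=500, card=500
  {C}: scan cost=400, card=400
  {AB}: card=400; try (B,nl_idx)→1120, (A,hash)→1520, (B,merge)→2520, (A,merge)→2640, (B,hash)→3360, (B,nl)→16080 …(+1); best=1120 via (B,nl_idx)
  {BC}: card=1600; try (C,nl_idx)→3600, (B,hash)→4000, (B,nl_idx)→5200, (C,merge)→6000, (B,merge)→6200, (C,hash)→7600 …(+2); best=3600 via (C,nl_idx)
  {AD}: card=8000; try (A,hash)→2120, (D,merge)→5720, (A,merge)→6140, (D,hash)→9160, (D,nl)→40080, (A,nl)→40500; best=2120 via (A,hash)
  {ABD}: card=40000; try (D,merge)→10120, (D,hash)→10520, (B,hash)→13320, (B,nl_idx)→106120, (B,merge)→115920, (D,nl)→201120 …(+1); best=10120 via (D,merge)
  {ABC}: card=3200; try (A,hash)→6320, (C,nl_idx)→7920, (C,hash)→8720, (C,merge)→9120, (A,merge)→23440, (A,nl)→131600 …(+1); best=6320 via (A,hash)
  {ABCD}: card=320000; try (D,hash)→18520, (D,merge)→52920, (C,hash)→57320, (C,nl_idx)→690120, (C,merge)→694120, (D,nl)→1606320 …(+1); best=18520 via (D,hash)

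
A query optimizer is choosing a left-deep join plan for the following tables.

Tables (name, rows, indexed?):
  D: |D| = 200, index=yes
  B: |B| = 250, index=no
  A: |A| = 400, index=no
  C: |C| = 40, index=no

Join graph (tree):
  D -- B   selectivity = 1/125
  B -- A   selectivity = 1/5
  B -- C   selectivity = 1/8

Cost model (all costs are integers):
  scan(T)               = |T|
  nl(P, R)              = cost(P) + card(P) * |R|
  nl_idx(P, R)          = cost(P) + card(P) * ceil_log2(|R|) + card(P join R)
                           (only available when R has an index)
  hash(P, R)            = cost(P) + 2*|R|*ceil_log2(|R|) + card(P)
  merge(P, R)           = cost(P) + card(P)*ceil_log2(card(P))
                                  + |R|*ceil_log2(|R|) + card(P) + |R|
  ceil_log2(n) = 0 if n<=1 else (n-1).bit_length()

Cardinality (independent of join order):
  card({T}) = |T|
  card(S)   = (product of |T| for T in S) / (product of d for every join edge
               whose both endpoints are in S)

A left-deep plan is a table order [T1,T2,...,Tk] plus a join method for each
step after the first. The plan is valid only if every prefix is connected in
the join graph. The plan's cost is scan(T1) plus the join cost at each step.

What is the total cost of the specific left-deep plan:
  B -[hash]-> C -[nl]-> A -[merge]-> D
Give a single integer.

step 1: scan B: cost=250, card=250
step 2: join C via hash
    card(P join C) = 250*40/(8) = 1250
    cost = 250 + 2*40*6 + 250 = 980
step 3: join A via nl
    card(P join A) = 1250*400/(5) = 100000
    cost = 980 + 1250*400 = 500980
step 4: join D via merge
    card(P join D) = 100000*200/(125) = 160000
    cost = 500980 + 100000*17 + 200*8 + 100000 + 200 = 2302780

2302780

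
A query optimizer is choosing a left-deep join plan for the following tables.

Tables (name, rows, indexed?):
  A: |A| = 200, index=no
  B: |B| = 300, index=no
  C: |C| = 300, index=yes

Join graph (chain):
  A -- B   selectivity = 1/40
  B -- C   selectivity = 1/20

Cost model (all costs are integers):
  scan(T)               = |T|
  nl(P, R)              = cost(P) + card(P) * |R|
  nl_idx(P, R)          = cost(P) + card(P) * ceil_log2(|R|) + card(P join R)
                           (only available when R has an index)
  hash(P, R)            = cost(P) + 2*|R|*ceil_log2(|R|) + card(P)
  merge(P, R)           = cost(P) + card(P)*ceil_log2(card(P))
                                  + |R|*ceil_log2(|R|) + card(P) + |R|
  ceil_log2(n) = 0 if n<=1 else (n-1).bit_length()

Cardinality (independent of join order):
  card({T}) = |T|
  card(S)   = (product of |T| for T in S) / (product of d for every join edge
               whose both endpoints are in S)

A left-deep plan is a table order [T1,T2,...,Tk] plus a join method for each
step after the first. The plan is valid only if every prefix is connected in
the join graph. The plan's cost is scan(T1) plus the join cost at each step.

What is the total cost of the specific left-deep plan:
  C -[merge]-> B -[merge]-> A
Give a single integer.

71100

step 1: scan C: cost=300, card=300
step 2: join B via merge
    card(P join B) = 300*300/(20) = 4500
    cost = 300 + 300*9 + 300*9 + 300 + 300 = 6300
step 3: join A via merge
    card(P join A) = 4500*200/(40) = 22500
    cost = 6300 + 4500*13 + 200*8 + 4500 + 200 = 71100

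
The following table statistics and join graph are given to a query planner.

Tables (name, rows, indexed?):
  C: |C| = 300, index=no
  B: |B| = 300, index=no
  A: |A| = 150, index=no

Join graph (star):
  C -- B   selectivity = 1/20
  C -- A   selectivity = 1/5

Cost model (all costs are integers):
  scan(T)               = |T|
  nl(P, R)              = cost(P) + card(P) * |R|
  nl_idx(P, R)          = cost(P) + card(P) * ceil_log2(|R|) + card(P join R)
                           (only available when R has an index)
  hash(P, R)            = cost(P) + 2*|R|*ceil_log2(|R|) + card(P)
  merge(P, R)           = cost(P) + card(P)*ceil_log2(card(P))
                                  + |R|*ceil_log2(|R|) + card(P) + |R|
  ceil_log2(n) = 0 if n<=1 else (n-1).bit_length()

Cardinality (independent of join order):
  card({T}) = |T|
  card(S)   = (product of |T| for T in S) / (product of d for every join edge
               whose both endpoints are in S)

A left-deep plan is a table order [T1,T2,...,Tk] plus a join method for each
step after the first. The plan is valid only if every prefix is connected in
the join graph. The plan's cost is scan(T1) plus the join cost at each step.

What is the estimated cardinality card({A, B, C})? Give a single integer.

135000

Tables in S: A(150), B(300), C(300)
Edges inside S: C-B(d=20), C-A(d=5)
numerator = 150 * 300 * 300 = 13500000
denominator = 20 * 5 = 100
card(S) = 13500000 / 100 = 135000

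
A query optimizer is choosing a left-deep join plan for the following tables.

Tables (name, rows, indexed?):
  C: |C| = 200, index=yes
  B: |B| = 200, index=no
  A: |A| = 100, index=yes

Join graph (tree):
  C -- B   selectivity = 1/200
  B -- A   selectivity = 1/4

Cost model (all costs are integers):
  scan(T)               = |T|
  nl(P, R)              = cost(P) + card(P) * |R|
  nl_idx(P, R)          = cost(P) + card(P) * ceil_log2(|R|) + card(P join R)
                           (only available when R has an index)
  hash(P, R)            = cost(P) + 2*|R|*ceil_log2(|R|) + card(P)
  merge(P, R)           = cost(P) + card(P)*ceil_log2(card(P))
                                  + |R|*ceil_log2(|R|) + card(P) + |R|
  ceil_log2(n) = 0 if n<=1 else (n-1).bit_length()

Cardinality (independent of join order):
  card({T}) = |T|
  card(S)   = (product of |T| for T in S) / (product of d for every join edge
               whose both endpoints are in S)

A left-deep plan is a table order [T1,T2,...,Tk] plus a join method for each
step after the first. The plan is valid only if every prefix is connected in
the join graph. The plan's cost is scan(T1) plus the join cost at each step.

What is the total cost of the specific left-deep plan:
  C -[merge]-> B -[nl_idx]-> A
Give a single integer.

10200

step 1: scan C: cost=200, card=200
step 2: join B via merge
    card(P join B) = 200*200/(200) = 200
    cost = 200 + 200*8 + 200*8 + 200 + 200 = 3800
step 3: join A via nl_idx
    card(P join A) = 200*100/(4) = 5000
    cost = 3800 + 200*7 + 5000 = 10200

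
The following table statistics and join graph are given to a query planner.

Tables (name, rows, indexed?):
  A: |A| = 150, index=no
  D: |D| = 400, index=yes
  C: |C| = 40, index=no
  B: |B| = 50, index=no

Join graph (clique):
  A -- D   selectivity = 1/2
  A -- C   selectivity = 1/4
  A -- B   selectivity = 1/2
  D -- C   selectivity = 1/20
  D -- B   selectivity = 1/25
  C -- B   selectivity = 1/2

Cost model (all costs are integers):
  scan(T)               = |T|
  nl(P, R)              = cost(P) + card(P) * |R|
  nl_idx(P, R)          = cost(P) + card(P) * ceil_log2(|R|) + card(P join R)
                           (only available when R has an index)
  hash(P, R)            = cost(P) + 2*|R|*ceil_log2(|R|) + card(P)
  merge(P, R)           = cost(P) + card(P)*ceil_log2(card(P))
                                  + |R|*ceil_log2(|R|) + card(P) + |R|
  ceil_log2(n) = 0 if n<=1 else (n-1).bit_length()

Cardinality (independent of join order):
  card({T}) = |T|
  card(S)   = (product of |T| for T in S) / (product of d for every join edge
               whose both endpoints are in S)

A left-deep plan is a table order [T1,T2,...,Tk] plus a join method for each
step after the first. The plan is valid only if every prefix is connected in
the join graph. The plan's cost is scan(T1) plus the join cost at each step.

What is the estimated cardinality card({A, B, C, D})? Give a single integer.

Tables in S: A(150), B(50), C(40), D(400)
Edges inside S: A-D(d=2), A-C(d=4), A-B(d=2), D-C(d=20), D-B(d=25), C-B(d=2)
numerator = 150 * 50 * 40 * 400 = 120000000
denominator = 2 * 4 * 2 * 20 * 25 * 2 = 16000
card(S) = 120000000 / 16000 = 7500

7500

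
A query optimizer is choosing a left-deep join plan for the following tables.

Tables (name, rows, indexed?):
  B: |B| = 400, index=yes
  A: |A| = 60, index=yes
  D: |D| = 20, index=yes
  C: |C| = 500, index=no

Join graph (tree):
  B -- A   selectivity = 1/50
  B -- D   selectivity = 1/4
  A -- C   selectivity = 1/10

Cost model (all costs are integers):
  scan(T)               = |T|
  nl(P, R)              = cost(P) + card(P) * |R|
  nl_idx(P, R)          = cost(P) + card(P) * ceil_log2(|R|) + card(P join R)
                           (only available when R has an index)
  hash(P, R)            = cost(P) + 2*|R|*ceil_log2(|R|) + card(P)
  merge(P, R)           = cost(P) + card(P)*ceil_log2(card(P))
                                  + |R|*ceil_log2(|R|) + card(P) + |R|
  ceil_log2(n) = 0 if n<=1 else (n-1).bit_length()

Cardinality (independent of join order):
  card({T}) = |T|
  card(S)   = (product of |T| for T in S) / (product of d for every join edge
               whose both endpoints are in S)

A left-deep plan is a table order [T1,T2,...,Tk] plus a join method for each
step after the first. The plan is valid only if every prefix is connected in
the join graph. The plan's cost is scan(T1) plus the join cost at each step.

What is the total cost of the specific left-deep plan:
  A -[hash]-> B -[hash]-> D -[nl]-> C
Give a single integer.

1208000

step 1: scan A: cost=60, card=60
step 2: join B via hash
    card(P join B) = 60*400/(50) = 480
    cost = 60 + 2*400*9 + 60 = 7320
step 3: join D via hash
    card(P join D) = 480*20/(4) = 2400
    cost = 7320 + 2*20*5 + 480 = 8000
step 4: join C via nl
    card(P join C) = 2400*500/(10) = 120000
    cost = 8000 + 2400*500 = 1208000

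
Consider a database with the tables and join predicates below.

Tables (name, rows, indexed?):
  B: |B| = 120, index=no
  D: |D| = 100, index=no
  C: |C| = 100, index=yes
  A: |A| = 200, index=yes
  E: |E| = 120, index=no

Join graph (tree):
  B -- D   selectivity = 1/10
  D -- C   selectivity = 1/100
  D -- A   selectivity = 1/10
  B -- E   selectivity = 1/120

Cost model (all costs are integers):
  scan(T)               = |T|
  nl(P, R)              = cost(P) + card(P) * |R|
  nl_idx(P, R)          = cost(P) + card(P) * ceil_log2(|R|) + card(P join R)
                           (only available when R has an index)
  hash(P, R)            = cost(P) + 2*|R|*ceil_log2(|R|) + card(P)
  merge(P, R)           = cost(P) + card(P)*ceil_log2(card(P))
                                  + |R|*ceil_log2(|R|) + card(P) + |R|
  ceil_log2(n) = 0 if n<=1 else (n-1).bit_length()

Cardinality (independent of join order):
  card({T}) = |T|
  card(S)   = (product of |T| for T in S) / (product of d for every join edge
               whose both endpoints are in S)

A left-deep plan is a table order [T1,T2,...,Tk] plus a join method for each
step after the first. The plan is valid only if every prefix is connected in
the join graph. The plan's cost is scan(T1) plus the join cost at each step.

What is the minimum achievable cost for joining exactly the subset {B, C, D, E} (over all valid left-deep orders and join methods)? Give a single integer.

Selinger DP over subsets of {B,C,D,E}:
  {B}: scan cost=120, card=120
  {D}: scan cost=100, card=100
  {C}: scan cost=100, card=100
  {E}: scan cost=120, card=120
  {BD}: card=1200; try (D,hash)→1640, (B,merge)→1860, (D,merge)→1880, (B,hash)→1880, (B,nl)→12100, (D,nl)→12120; best=1640 via (D,hash)
  {BE}: card=120; try (E,hash)→1920, (B,hash)→1920, (E,merge)→2040, (B,merge)→2040, (E,nl)→14520, (B,nl)→14520; best=1920 via (E,hash)
  {CD}: card=100; try (C,nl_idx)→900, (D,hash)→1600, (C,hash)→1600, (D,merge)→1700, (C,merge)→1700, (D,nl)→10100 …(+1); best=900 via (C,nl_idx)
  {BCD}: card=1200; try (B,merge)→2660, (B,hash)→2680, (C,hash)→4240, (C,nl_idx)→11240, (B,nl)→12900, (C,merge)→16840 …(+1); best=2660 via (B,merge)
  {BDE}: card=1200; try (D,hash)→3440, (D,merge)→3680, (E,hash)→4520, (D,nl)→13920, (E,merge)→17000, (E,nl)→145640; best=3440 via (D,hash)
  {BCDE}: card=1200; try (E,hash)→5540, (C,hash)→6040, (C,nl_idx)→13040, (E,merge)→18020, (C,merge)→18640, (C,nl)→123440 …(+1); best=5540 via (E,hash)

5540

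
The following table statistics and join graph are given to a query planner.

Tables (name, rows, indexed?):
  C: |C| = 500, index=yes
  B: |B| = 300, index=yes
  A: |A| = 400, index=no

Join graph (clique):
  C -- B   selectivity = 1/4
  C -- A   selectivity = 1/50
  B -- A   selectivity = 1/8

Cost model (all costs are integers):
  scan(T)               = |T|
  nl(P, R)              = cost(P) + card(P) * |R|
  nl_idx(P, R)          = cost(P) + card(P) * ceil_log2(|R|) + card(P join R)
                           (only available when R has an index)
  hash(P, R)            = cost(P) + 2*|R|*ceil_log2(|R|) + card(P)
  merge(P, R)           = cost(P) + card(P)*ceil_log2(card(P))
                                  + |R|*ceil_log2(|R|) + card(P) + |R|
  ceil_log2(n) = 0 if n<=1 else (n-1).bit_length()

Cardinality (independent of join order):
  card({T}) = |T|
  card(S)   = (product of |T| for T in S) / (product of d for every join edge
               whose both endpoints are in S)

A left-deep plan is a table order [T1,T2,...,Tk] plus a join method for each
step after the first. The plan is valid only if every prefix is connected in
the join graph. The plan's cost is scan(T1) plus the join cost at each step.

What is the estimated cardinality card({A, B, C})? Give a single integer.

Tables in S: A(400), B(300), C(500)
Edges inside S: C-B(d=4), C-A(d=50), B-A(d=8)
numerator = 400 * 300 * 500 = 60000000
denominator = 4 * 50 * 8 = 1600
card(S) = 60000000 / 1600 = 37500

37500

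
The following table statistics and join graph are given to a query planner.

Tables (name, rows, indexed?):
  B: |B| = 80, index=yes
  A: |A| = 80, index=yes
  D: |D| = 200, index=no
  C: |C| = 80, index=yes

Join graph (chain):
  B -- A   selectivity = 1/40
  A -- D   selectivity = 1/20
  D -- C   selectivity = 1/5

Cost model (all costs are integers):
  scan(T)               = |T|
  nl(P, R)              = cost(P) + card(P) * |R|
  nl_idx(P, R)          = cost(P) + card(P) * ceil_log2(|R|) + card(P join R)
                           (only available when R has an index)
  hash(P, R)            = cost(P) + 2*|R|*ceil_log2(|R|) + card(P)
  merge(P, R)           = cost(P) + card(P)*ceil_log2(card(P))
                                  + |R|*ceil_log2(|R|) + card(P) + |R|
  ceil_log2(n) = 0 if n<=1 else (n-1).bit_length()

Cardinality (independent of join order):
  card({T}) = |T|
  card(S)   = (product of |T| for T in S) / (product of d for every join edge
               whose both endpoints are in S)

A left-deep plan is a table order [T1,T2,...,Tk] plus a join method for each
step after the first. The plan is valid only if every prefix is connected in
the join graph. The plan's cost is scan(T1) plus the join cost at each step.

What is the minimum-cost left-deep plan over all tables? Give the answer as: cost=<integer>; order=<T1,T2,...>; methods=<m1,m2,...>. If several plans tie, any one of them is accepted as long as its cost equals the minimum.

cost=6160; order=D,A,B,C; methods=hash,hash,hash

Selinger DP (subsets sized 1..n):
  {B}: scan cost=80, card=80
  {A}: scan cost=80, card=80
  {D}: scan cost=200, card=200
  {C}: scan cost=80, card=80
  {AB}: card=160; try (B,nl_idx)→800, (A,nl_idx)→800, (B,hash)→1280, (A,hash)→1280, (B,merge)→1360, (A,merge)→1360 …(+2); best=800 via (B,nl_idx)
  {AD}: card=800; try (A,hash)→1520, (A,nl_idx)→2400, (D,merge)→2520, (A,merge)→2640, (D,hash)→3360, (D,nl)→16080 …(+1); best=1520 via (A,hash)
  {CD}: card=3200; try (C,hash)→1520, (D,merge)→2520, (C,merge)→2640, (D,hash)→3360, (C,nl_idx)→4800, (D,nl)→16080 …(+1); best=1520 via (C,hash)
  {ABD}: card=1600; try (B,hash)→3440, (D,merge)→4040, (D,hash)→4160, (B,nl_idx)→8720, (B,merge)→10960, (D,nl)→32800 …(+1); best=3440 via (B,hash)
  {ACD}: card=12800; try (C,hash)→3440, (A,hash)→5840, (C,merge)→10960, (C,nl_idx)→19920, (A,nl_idx)→36720, (A,merge)→43760 …(+2); best=3440 via (C,hash)
  {ABCD}: card=25600; try (C,hash)→6160, (B,hash)→17360, (C,merge)→23280, (C,nl_idx)→40240, (B,nl_idx)→118640, (C,nl)→131440 …(+2); best=6160 via (C,hash)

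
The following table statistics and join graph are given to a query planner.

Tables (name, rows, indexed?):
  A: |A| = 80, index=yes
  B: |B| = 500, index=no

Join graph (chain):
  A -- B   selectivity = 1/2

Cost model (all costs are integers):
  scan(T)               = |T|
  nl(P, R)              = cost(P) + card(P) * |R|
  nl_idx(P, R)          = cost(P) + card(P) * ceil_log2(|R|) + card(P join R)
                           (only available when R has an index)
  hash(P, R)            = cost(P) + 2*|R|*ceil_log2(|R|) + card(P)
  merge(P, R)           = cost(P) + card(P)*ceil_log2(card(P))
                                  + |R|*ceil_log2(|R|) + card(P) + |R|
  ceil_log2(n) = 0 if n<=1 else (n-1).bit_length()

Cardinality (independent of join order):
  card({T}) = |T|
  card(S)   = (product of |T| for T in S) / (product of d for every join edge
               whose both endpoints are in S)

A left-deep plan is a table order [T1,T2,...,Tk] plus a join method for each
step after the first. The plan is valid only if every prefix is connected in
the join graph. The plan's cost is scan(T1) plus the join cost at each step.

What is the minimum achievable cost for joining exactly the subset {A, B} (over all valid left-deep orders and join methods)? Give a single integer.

Selinger DP over subsets of {A,B}:
  {A}: scan cost=80, card=80
  {B}: scan cost=500, card=500
  {AB}: card=20000; try (A,hash)→2120, (B,merge)→5720, (A,merge)→6140, (B,hash)→9160, (A,nl_idx)→24000, (B,nl)→40080 …(+1); best=2120 via (A,hash)

2120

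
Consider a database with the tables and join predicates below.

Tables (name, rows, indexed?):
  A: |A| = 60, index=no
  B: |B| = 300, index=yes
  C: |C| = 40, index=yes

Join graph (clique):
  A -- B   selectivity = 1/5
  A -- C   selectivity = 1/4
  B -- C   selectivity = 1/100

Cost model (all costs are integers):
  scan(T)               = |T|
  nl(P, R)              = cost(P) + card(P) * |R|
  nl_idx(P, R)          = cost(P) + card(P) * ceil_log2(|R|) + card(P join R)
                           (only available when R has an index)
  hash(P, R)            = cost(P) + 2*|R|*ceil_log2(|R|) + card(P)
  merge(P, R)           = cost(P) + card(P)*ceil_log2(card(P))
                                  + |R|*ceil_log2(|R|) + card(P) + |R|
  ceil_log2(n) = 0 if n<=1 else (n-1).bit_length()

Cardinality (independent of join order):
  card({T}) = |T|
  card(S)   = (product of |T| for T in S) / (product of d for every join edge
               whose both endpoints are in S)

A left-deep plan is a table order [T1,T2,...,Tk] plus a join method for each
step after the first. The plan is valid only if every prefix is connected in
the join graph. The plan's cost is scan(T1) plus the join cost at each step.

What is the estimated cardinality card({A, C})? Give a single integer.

600

Tables in S: A(60), C(40)
Edges inside S: A-C(d=4)
numerator = 60 * 40 = 2400
denominator = 4 = 4
card(S) = 2400 / 4 = 600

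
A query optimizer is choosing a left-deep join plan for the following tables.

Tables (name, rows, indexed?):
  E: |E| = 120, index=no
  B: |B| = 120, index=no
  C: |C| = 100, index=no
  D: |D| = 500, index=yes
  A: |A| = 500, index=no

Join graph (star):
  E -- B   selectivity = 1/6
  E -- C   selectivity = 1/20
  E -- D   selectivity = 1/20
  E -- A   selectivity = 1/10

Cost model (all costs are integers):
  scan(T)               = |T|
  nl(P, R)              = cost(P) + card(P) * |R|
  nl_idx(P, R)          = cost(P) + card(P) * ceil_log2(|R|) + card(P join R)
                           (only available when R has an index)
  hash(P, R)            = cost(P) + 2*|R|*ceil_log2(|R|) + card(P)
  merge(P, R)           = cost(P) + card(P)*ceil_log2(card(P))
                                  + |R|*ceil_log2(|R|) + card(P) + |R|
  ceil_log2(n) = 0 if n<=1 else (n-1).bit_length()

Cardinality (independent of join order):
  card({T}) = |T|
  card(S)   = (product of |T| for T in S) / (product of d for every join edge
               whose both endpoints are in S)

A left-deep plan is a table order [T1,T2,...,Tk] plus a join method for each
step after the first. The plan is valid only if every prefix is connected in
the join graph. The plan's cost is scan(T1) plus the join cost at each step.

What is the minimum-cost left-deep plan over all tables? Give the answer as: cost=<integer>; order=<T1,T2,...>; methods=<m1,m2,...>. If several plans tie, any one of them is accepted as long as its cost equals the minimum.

Selinger DP (subsets sized 1..n):
  {E}: scan cost=120, card=120
  {B}: scan cost=120, card=120
  {C}: scan cost=100, card=100
  {D}: scan cost=500, card=500
  {A}: scan cost=500, card=500
  {BE}: card=2400; try (E,hash)→1920, (B,hash)→1920, (E,merge)→2040, (B,merge)→2040, (E,nl)→14520, (B,nl)→14520; best=1920 via (E,hash)
  {CE}: card=600; try (C,hash)→1640, (E,merge)→1860, (E,hash)→1880, (C,merge)→1880, (E,nl)→12100, (C,nl)→12120; best=1640 via (C,hash)
  {DE}: card=3000; try (E,hash)→2680, (D,nl_idx)→4200, (D,merge)→6080, (E,merge)→6460, (D,hash)→9240, (D,nl)→60120 …(+1); best=2680 via (E,hash)
  {AE}: card=6000; try (E,hash)→2680, (A,merge)→6080, (E,merge)→6460, (A,hash)→9240, (A,nl)→60120, (E,nl)→60500; best=2680 via (E,hash)
  {BCE}: card=12000; try (B,hash)→3920, (C,hash)→5720, (B,merge)→9200, (C,merge)→33920, (B,nl)→73640, (C,nl)→241920; best=3920 via (B,hash)
  {BDE}: card=60000; try (B,hash)→7360, (D,hash)→13320, (D,merge)→38120, (B,merge)→42640, (D,nl_idx)→83520, (B,nl)→362680 …(+1); best=7360 via (B,hash)
  {ABE}: card=120000; try (B,hash)→10360, (A,hash)→13320, (A,merge)→38120, (B,merge)→87640, (B,nl)→722680, (A,nl)→1201920; best=10360 via (B,hash)
  {CDE}: card=15000; try (C,hash)→7080, (D,hash)→11240, (D,merge)→13240, (D,nl_idx)→22040, (C,merge)→42480, (D,nl)→301640 …(+1); best=7080 via (C,hash)
  {ACE}: card=30000; try (C,hash)→10080, (A,hash)→11240, (A,merge)→13240, (C,merge)→87480, (A,nl)→301640, (C,nl)→602680; best=10080 via (C,hash)
  {ADE}: card=150000; try (A,hash)→14680, (D,hash)→17680, (A,merge)→46680, (D,merge)→91680, (D,nl_idx)→206680, (A,nl)→1502680 …(+1); best=14680 via (A,hash)
  {BCDE}: card=300000; try (B,hash)→23760, (D,hash)→24920, (C,hash)→68760, (D,merge)→188920, (B,merge)→233040, (D,nl_idx)→411920 …(+4); best=23760 via (B,hash)
  {ABCE}: card=600000; try (A,hash)→24920, (B,hash)→41760, (C,hash)→131760, (A,merge)→188920, (B,merge)→491040, (C,merge)→2171160 …(+3); best=24920 via (A,hash)
  {ABDE}: card=3000000; try (A,hash)→76360, (D,hash)→139360, (B,hash)→166360, (A,merge)→1032360, (D,merge)→2175360, (B,merge)→2865640 …(+4); best=76360 via (A,hash)
  {ACDE}: card=750000; try (A,hash)→31080, (D,hash)→49080, (C,hash)→166080, (A,merge)→237080, (D,merge)→495080, (D,nl_idx)→1030080 …(+4); best=31080 via (A,hash)
  {ABCDE}: card=15000000; try (A,hash)→332760, (D,hash)→633920, (B,hash)→782760, (C,hash)→3077760, (A,merge)→6028760, (D,merge)→12629920 …(+7); best=332760 via (A,hash)

cost=332760; order=D,E,C,B,A; methods=hash,hash,hash,hash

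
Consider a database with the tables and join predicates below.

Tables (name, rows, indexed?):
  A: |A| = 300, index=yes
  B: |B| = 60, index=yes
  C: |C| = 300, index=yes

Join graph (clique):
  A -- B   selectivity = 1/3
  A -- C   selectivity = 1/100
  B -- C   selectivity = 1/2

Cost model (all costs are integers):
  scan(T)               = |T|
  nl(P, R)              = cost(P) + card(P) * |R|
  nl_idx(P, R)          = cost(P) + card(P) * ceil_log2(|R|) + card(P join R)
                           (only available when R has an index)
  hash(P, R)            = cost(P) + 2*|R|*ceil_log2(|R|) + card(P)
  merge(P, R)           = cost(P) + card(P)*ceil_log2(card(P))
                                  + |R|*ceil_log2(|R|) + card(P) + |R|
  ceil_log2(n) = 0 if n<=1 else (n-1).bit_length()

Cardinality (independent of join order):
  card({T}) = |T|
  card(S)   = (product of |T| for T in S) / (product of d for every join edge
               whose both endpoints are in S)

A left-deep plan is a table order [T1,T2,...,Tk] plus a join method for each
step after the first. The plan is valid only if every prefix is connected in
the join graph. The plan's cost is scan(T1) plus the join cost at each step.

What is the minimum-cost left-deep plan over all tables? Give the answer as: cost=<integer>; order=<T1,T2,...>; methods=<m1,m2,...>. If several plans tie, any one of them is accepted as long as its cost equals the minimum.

cost=5520; order=A,C,B; methods=nl_idx,hash

Selinger DP (subsets sized 1..n):
  {A}: scan cost=300, card=300
  {B}: scan cost=60, card=60
  {C}: scan cost=300, card=300
  {AB}: card=6000; try (B,hash)→1320, (A,merge)→3480, (B,merge)→3720, (A,hash)→5520, (A,nl_idx)→6600, (B,nl_idx)→8100 …(+2); best=1320 via (B,hash)
  {AC}: card=900; try (C,nl_idx)→3900, (A,nl_idx)→3900, (C,hash)→6000, (A,hash)→6000, (C,merge)→6300, (A,merge)→6300 …(+2); best=3900 via (C,nl_idx)
  {BC}: card=9000; try (B,hash)→1320, (C,merge)→3480, (B,merge)→3720, (C,hash)→5520, (C,nl_idx)→9600, (B,nl_idx)→11100 …(+2); best=1320 via (B,hash)
  {ABC}: card=9000; try (B,hash)→5520, (C,hash)→12720, (B,merge)→14220, (A,hash)→15720, (B,nl_idx)→18300, (B,nl)→57900 …(+6); best=5520 via (B,hash)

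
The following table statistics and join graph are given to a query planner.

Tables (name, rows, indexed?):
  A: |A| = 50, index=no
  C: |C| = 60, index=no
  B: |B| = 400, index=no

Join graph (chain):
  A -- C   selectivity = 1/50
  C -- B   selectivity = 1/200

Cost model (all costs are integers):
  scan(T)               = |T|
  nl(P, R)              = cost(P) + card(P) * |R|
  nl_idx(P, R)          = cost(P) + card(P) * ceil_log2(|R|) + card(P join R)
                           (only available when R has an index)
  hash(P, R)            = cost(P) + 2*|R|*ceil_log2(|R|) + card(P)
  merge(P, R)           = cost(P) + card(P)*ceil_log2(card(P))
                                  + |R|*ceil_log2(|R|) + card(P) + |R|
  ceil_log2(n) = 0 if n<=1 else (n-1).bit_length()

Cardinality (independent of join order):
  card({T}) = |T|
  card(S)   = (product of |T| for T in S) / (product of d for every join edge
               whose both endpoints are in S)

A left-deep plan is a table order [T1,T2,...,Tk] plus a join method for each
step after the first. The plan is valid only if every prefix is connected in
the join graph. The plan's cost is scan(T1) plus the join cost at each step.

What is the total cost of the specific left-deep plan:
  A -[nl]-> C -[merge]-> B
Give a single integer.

step 1: scan A: cost=50, card=50
step 2: join C via nl
    card(P join C) = 50*60/(50) = 60
    cost = 50 + 50*60 = 3050
step 3: join B via merge
    card(P join B) = 60*400/(200) = 120
    cost = 3050 + 60*6 + 400*9 + 60 + 400 = 7470

7470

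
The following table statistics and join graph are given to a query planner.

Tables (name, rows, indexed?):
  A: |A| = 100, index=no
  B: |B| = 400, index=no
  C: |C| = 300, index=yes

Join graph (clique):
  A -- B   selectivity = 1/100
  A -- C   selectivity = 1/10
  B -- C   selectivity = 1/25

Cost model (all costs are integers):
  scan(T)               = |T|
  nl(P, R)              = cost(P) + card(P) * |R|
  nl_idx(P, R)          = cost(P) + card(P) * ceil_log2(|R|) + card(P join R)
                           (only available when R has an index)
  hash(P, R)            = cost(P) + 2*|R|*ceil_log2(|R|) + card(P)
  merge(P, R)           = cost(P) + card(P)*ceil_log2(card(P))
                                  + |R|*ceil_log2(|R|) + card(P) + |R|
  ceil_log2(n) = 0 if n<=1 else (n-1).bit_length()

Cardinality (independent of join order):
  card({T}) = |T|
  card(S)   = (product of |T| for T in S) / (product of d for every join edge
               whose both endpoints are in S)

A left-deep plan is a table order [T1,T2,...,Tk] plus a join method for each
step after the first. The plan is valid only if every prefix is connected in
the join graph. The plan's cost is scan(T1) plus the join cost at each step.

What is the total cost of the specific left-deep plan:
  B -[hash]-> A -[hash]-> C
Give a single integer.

step 1: scan B: cost=400, card=400
step 2: join A via hash
    card(P join A) = 400*100/(100) = 400
    cost = 400 + 2*100*7 + 400 = 2200
step 3: join C via hash
    card(P join C) = 400*300/(10*25) = 480
    cost = 2200 + 2*300*9 + 400 = 8000

8000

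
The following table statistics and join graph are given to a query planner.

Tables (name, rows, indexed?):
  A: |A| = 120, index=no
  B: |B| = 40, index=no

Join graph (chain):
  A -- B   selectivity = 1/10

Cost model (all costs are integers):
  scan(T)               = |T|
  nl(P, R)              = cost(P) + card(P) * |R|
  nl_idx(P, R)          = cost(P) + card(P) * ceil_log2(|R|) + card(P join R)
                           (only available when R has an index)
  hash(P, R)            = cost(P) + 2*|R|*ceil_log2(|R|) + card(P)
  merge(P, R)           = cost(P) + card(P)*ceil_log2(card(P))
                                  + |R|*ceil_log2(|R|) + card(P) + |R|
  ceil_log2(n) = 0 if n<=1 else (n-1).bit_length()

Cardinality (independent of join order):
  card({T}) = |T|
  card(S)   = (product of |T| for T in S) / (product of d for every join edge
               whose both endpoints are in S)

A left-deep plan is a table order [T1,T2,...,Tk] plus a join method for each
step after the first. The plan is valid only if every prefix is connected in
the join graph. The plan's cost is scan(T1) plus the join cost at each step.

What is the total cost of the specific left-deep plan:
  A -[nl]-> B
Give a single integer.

4920

step 1: scan A: cost=120, card=120
step 2: join B via nl
    card(P join B) = 120*40/(10) = 480
    cost = 120 + 120*40 = 4920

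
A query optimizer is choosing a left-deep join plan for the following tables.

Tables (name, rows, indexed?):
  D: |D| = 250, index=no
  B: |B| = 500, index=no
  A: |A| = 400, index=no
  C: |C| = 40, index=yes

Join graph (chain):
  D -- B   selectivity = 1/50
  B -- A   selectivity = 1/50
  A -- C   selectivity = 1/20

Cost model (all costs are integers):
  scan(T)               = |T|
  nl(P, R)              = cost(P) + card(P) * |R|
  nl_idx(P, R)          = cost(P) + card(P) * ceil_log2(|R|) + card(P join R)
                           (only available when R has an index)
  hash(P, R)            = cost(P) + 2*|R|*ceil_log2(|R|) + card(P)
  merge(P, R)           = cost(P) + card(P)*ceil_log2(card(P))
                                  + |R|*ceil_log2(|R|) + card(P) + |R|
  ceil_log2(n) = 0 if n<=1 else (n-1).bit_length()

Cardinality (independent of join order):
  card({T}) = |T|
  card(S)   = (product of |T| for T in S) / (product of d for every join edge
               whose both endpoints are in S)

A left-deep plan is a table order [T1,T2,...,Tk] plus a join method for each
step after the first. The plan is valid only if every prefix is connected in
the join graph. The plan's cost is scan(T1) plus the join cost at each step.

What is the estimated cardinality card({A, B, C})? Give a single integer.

8000

Tables in S: A(400), B(500), C(40)
Edges inside S: B-A(d=50), A-C(d=20)
numerator = 400 * 500 * 40 = 8000000
denominator = 50 * 20 = 1000
card(S) = 8000000 / 1000 = 8000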